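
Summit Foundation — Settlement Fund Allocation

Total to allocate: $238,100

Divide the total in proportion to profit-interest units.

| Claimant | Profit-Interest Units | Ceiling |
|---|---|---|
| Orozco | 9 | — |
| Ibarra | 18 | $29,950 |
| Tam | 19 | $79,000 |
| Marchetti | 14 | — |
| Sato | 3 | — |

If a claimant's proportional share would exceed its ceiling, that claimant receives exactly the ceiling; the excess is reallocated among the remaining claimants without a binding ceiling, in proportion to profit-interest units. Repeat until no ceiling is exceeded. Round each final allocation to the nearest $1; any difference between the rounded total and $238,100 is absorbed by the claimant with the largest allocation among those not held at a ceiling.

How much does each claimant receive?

Combined profit-interest units = 63.
Unconstrained shares: Orozco 34,014.29; Ibarra 68,028.57; Tam 71,807.94; Marchetti 52,911.11; Sato 11,338.10.
Held at cap: Ibarra ($29,950); remaining pool $208,150 reallocated over remaining profit-interest units 45.
Held at cap: Tam ($79,000); remaining pool $129,150 reallocated over remaining profit-interest units 26.
Redistributed shares: Orozco 44,705.77 → $44,706; Marchetti 69,542.31 → $69,542; Sato 14,901.92 → $14,902.

Orozco: $44,706 · Ibarra: $29,950 · Tam: $79,000 · Marchetti: $69,542 · Sato: $14,902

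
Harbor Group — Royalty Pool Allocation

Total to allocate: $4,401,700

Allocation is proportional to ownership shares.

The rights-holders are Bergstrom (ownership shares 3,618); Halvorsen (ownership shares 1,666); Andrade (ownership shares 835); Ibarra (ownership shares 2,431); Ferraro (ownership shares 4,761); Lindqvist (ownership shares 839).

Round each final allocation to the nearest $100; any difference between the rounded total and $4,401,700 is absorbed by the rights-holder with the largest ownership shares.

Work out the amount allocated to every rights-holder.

Bergstrom: $1,125,500 · Halvorsen: $518,200 · Andrade: $259,700 · Ibarra: $756,200 · Ferraro: $1,481,100 · Lindqvist: $261,000

Total ownership shares = 3,618 + 1,666 + 835 + 2,431 + 4,761 + 839 = 14,150.
Proportional shares: Bergstrom 1,125,466.47; Halvorsen 518,249.63; Andrade 259,746.96; Ibarra 756,221.39; Ferraro 1,481,024.29; Lindqvist 260,991.26.
At nearest $100: Bergstrom $1,125,500; Halvorsen $518,200; Andrade $259,700; Ibarra $756,200; Ferraro $1,481,000; Lindqvist $261,000. Sum = $4,401,600.
Difference $4,401,700 − $4,401,600 = +$100 applied to largest ownership shares (Ferraro): Ferraro becomes $1,481,100.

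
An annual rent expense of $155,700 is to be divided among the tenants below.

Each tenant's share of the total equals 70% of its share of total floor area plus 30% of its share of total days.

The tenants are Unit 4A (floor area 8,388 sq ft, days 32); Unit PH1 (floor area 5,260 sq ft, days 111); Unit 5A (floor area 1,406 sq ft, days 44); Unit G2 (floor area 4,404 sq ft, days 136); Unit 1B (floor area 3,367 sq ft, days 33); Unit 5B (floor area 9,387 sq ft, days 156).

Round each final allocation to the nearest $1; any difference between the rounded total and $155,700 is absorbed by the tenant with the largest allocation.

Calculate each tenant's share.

Unit 4A: $31,300; Unit PH1: $27,924; Unit 5A: $8,771; Unit G2: $27,308; Unit 1B: $14,403; Unit 5B: $45,994

Totals — floor area 32,212, days 512.
Blended shares (70% floor area + 30% days): Unit 4A 0.2010; Unit PH1 0.1793; Unit 5A 0.0563; Unit G2 0.1754; Unit 1B 0.0925; Unit 5B 0.2954.
Proportional shares: Unit 4A 31,300.35; Unit PH1 27,923.91; Unit 5A 8,771.37; Unit G2 27,308.37; Unit 1B 14,402.92; Unit 5B 45,993.07.
After rounding ($1): Unit 4A $31,300; Unit PH1 $27,924; Unit 5A $8,771; Unit G2 $27,308; Unit 1B $14,403; Unit 5B $45,993. Sum = $155,699.
Difference $155,700 − $155,699 = +$1 applied to largest allocation (Unit 5B): Unit 5B becomes $45,994.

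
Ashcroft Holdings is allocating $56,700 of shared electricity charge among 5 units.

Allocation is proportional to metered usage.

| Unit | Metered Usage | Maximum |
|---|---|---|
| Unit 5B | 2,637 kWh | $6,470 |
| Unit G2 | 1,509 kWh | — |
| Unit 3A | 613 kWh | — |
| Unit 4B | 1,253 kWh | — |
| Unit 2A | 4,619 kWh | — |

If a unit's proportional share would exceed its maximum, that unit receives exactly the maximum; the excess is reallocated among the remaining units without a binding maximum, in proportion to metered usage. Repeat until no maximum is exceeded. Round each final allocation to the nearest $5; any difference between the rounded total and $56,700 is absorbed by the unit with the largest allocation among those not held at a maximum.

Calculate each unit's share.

Combined metered usage = 10,631.
Pro-rata shares before constraints: Unit 5B 14,064.33; Unit G2 8,048.19; Unit 3A 3,269.41; Unit 4B 6,682.82; Unit 2A 24,635.25.
Cap binds for Unit 5B ($6,470); remaining pool $50,230 reallocated over remaining metered usage 7,994.
Redistributed shares: Unit G2 9,481.75 → $9,480; Unit 3A 3,851.76 → $3,850; Unit 4B 7,873.18 → $7,875; Unit 2A 29,023.31 → $29,025.

Unit 5B: $6,470 · Unit G2: $9,480 · Unit 3A: $3,850 · Unit 4B: $7,875 · Unit 2A: $29,025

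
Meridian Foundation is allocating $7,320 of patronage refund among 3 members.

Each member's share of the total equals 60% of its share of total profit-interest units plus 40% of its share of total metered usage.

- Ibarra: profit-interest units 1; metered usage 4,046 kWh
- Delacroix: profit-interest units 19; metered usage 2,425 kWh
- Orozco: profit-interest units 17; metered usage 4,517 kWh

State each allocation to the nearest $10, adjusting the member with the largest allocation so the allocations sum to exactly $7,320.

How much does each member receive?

Ibarra: $1,200; Delacroix: $2,900; Orozco: $3,220

Totals — profit-interest units 37, metered usage 10,988.
Combined weights (60% profit-interest units + 40% metered usage): Ibarra 0.1635; Delacroix 0.3964; Orozco 0.4401.
Proportional shares: Ibarra 1,196.85; Delacroix 2,901.55; Orozco 3,221.60.
Rounded to nearest $10: Ibarra $1,200; Delacroix $2,900; Orozco $3,220. Sum = $7,320.
Rounded total matches; no reconciliation needed.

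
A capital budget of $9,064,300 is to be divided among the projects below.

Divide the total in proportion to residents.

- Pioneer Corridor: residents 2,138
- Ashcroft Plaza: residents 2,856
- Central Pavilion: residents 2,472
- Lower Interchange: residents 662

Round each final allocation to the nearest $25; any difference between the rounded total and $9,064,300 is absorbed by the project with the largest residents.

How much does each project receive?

Pioneer Corridor: $2,384,275; Ashcroft Plaza: $3,185,025; Central Pavilion: $2,756,750; Lower Interchange: $738,250

Sum of residents: 8,128.
Proportional shares: Pioneer Corridor 2,138/8,128 × $9,064,300 = 2,384,285.61; Ashcroft Plaza 2,856/8,128 × $9,064,300 = 3,184,995.18; Central Pavilion 2,472/8,128 × $9,064,300 = 2,756,760.53; Lower Interchange 662/8,128 × $9,064,300 = 738,258.69.
At nearest $25: Pioneer Corridor $2,384,275; Ashcroft Plaza $3,185,000; Central Pavilion $2,756,750; Lower Interchange $738,250. Sum = $9,064,275.
Difference $9,064,300 − $9,064,275 = +$25 applied to largest residents (Ashcroft Plaza): Ashcroft Plaza becomes $3,185,025.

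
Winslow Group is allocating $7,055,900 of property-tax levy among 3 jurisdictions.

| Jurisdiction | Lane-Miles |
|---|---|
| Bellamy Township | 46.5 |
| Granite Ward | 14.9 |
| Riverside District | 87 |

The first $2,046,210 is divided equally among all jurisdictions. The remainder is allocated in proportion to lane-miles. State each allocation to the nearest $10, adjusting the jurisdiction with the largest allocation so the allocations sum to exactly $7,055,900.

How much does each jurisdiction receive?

Equal tier: $2,046,210 ÷ 3 = $682,070 apiece.
Remainder $5,009,690 by lane-miles (total 148.4): Bellamy Township 1,569,747.88 → $1,569,750; Granite Ward 502,994.48 → $502,990; Riverside District 2,936,947.64 → $2,936,950.
Totals: Bellamy Township $682,070 + $1,569,750 = $2,251,820; Granite Ward $682,070 + $502,990 = $1,185,060; Riverside District $682,070 + $2,936,950 = $3,619,020.

Bellamy Township: $2,251,820 · Granite Ward: $1,185,060 · Riverside District: $3,619,020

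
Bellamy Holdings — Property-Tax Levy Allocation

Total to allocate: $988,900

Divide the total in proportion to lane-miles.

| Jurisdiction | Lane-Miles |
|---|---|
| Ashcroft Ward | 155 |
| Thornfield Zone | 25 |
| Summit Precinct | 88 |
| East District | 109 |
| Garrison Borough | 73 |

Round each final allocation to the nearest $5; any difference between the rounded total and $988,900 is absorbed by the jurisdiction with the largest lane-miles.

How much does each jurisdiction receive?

Lane-miles total: 155 + 25 + 88 + 109 + 73 = 450.
Pro-rata amounts: Ashcroft Ward 340,621.11; Thornfield Zone 54,938.89; Summit Precinct 193,384.89; East District 239,533.56; Garrison Borough 160,421.56.
Rounded to nearest $5: Ashcroft Ward $340,620; Thornfield Zone $54,940; Summit Precinct $193,385; East District $239,535; Garrison Borough $160,420. Sum = $988,900.
Rounded total matches; no reconciliation needed.

Ashcroft Ward: $340,620 | Thornfield Zone: $54,940 | Summit Precinct: $193,385 | East District: $239,535 | Garrison Borough: $160,420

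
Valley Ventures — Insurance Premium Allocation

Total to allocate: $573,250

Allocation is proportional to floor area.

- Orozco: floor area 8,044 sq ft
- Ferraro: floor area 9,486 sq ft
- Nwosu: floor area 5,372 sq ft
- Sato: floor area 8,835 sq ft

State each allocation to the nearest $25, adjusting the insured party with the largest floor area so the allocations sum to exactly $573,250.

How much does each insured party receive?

Sum of floor area: 8,044 + 9,486 + 5,372 + 8,835 = 31,737.
Proportional shares: Orozco 145,294.86; Ferraro 171,341.01; Nwosu 97,031.82; Sato 159,582.31.
Rounded to nearest $25: Orozco $145,300; Ferraro $171,350; Nwosu $97,025; Sato $159,575. Sum = $573,250.
Rounded total matches; no reconciliation needed.

Orozco: $145,300 · Ferraro: $171,350 · Nwosu: $97,025 · Sato: $159,575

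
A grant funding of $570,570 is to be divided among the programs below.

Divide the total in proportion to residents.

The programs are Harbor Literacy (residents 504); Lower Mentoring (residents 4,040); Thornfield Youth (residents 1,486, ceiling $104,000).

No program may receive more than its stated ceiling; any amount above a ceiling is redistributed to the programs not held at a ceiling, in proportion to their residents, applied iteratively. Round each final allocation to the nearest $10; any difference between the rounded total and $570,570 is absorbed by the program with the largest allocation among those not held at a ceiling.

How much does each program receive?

Harbor Literacy: $51,750; Lower Mentoring: $414,820; Thornfield Youth: $104,000

Residents total: 6,030.
Unconstrained shares: Harbor Literacy 47,689.43; Lower Mentoring 382,272.44; Thornfield Youth 140,608.13.
Held at cap: Thornfield Youth ($104,000); remaining pool $466,570 reallocated over remaining residents 4,544.
Remaining shares: Harbor Literacy 51,749.84 → $51,750; Lower Mentoring 414,820.16 → $414,820.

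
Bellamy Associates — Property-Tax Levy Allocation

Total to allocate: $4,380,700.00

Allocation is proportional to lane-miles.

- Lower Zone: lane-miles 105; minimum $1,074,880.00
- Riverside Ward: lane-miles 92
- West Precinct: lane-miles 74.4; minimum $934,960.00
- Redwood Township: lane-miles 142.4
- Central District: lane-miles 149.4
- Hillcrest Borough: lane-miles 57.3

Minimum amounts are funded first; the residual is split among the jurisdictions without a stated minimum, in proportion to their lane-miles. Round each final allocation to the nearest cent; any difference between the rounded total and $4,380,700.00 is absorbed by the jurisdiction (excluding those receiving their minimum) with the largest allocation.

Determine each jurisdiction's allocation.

Lower Zone: $1,074,880.00 | Riverside Ward: $494,489.05 | West Precinct: $934,960.00 | Redwood Township: $765,383.05 | Central District: $803,007.22 | Hillcrest Borough: $307,980.68

Minimums first: Lower Zone $1,074,880.00; West Precinct $934,960.00. Remaining pool $2,370,860.00.
Remaining pool split over remaining lane-miles 441.1: Riverside Ward 494,489.0501 → $494,489.05; Redwood Township 765,383.0515 → $765,383.05; Central District 803,007.2183 → $803,007.22; Hillcrest Borough 307,980.6801 → $307,980.68.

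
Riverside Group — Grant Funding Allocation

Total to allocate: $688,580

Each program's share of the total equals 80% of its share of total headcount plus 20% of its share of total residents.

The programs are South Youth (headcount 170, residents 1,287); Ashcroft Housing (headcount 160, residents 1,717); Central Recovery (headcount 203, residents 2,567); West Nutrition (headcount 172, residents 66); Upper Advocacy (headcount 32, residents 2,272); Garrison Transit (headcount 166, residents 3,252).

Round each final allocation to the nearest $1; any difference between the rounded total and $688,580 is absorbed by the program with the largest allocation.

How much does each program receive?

Headcount total 903; residents total 11,161.
Composite weights (80% headcount + 20% residents): South Youth 0.1737; Ashcroft Housing 0.1725; Central Recovery 0.2258; West Nutrition 0.1536; Upper Advocacy 0.0691; Garrison Transit 0.2053.
Unrounded shares: South Youth 119,586.74; Ashcroft Housing 118,792.15; Central Recovery 155,511.95; West Nutrition 105,740.85; Upper Advocacy 47,555.499; Garrison Transit 141,392.80.
After rounding ($1): South Youth $119,587; Ashcroft Housing $118,792; Central Recovery $155,512; West Nutrition $105,741; Upper Advocacy $47,555; Garrison Transit $141,393. Sum = $688,580.
No rounding difference to absorb.

South Youth: $119,587 | Ashcroft Housing: $118,792 | Central Recovery: $155,512 | West Nutrition: $105,741 | Upper Advocacy: $47,555 | Garrison Transit: $141,393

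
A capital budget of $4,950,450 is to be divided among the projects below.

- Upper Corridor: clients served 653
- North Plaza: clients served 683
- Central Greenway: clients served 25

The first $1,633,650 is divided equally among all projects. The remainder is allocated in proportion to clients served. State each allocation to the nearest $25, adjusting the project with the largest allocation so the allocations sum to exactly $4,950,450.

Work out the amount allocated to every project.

Upper Corridor: $2,135,925; North Plaza: $2,209,050; Central Greenway: $605,475

$1,633,650 shared equally gives $544,550 per project.
Remainder $3,316,800 by clients served (total 1,361): Upper Corridor 1,591,381.63 → $1,591,375; North Plaza 1,664,492.58 → $1,664,500; Central Greenway 60,925.79 → $60,925.
Totals: Upper Corridor $544,550 + $1,591,375 = $2,135,925; North Plaza $544,550 + $1,664,500 = $2,209,050; Central Greenway $544,550 + $60,925 = $605,475.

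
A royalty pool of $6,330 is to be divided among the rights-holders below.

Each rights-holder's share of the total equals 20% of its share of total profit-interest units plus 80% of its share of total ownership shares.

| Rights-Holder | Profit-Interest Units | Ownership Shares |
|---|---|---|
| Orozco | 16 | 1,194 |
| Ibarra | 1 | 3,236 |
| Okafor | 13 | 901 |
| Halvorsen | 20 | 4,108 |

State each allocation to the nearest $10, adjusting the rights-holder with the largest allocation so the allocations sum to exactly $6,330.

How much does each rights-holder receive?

Profit-interest units total 50; ownership shares total 9,439.
Composite weights (20% profit-interest units + 80% ownership shares): Orozco 0.1652; Ibarra 0.2783; Okafor 0.1284; Halvorsen 0.4282.
Raw shares: Orozco 1,045.70; Ibarra 1,761.43; Okafor 812.54; Halvorsen 2,710.33.
Rounded to nearest $10: Orozco $1,050; Ibarra $1,760; Okafor $810; Halvorsen $2,710. Sum = $6,330.
Sum already equals the total — no adjustment.

Orozco: $1,050 | Ibarra: $1,760 | Okafor: $810 | Halvorsen: $2,710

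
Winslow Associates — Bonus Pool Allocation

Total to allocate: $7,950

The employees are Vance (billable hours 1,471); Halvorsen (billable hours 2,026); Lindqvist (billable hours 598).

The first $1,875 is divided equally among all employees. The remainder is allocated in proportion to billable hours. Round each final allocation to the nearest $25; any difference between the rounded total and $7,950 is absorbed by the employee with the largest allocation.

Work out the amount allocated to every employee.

Vance: $2,800; Halvorsen: $3,650; Lindqvist: $1,500

Equal tier: $1,875 ÷ 3 = $625 apiece.
Remainder $6,075 by billable hours (total 4,095): Vance 2,182.25 → $2,175; Halvorsen 3,005.60 → $3,000; Lindqvist 887.14 → $875.
Rounding difference +$25 on remainder applied to Halvorsen.
Totals: Vance $625 + $2,175 = $2,800; Halvorsen $625 + $3,025 = $3,650; Lindqvist $625 + $875 = $1,500.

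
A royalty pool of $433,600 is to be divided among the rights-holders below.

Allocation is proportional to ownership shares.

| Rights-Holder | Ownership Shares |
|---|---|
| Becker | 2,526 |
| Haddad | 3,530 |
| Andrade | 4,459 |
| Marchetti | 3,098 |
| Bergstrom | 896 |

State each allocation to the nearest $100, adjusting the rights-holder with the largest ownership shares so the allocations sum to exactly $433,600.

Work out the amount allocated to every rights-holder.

Becker: $75,500 · Haddad: $105,500 · Andrade: $133,200 · Marchetti: $92,600 · Bergstrom: $26,800

Sum of ownership shares: 2,526 + 3,530 + 4,459 + 3,098 + 896 = 14,509.
Pro-rata amounts: Becker 75,489.25; Haddad 105,493.69; Andrade 133,256.76; Marchetti 92,583.42; Bergstrom 26,776.87.
At nearest $100: Becker $75,500; Haddad $105,500; Andrade $133,300; Marchetti $92,600; Bergstrom $26,800. Sum = $433,700.
Difference $433,600 − $433,700 = −$100 applied to largest ownership shares (Andrade): Andrade becomes $133,200.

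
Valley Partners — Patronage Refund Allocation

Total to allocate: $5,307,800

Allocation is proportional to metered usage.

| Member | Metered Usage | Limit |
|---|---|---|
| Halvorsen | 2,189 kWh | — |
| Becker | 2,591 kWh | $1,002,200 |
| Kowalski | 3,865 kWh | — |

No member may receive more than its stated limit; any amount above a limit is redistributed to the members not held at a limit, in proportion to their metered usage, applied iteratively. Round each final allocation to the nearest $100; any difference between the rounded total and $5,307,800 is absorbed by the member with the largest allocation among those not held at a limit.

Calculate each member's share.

Halvorsen: $1,556,800 | Becker: $1,002,200 | Kowalski: $2,748,800

Metered usage total: 8,645.
Proportional shares (ignoring caps): Halvorsen 1,343,987.76; Becker 1,590,805.07; Kowalski 2,373,007.17.
Cap binds for Becker ($1,002,200); balance $4,305,600 reallocated over remaining metered usage 6,054.
Redistributed shares: Halvorsen 1,556,815.06 → $1,556,800; Kowalski 2,748,784.94 → $2,748,800.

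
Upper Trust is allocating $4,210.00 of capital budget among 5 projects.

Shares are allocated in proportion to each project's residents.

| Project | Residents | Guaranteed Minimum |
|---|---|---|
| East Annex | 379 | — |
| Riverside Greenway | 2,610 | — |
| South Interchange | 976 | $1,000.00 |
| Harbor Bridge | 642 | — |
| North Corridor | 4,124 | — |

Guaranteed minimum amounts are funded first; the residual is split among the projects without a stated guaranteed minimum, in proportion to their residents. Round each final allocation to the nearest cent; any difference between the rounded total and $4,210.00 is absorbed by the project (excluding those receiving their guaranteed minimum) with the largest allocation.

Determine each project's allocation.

Fund the minimums — South Interchange $1,000.00. Remaining pool $3,210.00.
Remaining pool split over remaining residents 7,755: East Annex 156.8781 → $156.88; Riverside Greenway 1,080.3482 → $1,080.35; Harbor Bridge 265.7408 → $265.74; North Corridor 1,707.0329 → $1,707.03.

East Annex: $156.88; Riverside Greenway: $1,080.35; South Interchange: $1,000.00; Harbor Bridge: $265.74; North Corridor: $1,707.03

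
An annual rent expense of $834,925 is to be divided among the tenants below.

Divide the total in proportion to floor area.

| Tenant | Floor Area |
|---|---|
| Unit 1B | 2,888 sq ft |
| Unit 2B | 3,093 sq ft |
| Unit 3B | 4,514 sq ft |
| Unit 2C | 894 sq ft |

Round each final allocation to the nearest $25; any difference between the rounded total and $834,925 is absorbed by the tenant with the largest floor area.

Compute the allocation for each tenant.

Unit 1B: $211,725; Unit 2B: $226,750; Unit 3B: $330,900; Unit 2C: $65,550

Combined floor area = 11,389.
Pro-rata amounts: Unit 1B 2,888/11,389 × $834,925 = 211,718.62; Unit 2B 3,093/11,389 × $834,925 = 226,747.13; Unit 3B 4,514/11,389 × $834,925 = 330,920.31; Unit 2C 894/11,389 × $834,925 = 65,538.94.
Rounded to nearest $25: Unit 1B $211,725; Unit 2B $226,750; Unit 3B $330,925; Unit 2C $65,550. Sum = $834,950.
Difference $834,925 − $834,950 = −$25 applied to largest floor area (Unit 3B): Unit 3B becomes $330,900.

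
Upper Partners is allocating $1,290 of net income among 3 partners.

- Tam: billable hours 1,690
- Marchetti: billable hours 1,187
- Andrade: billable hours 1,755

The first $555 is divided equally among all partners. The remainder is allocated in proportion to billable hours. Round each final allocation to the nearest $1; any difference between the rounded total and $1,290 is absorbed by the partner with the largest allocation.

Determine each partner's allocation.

First tranche $555 split equally: $185 each.
Remainder $735 by billable hours (total 4,632): Tam 268.17 → $268; Marchetti 188.35 → $188; Andrade 278.48 → $278.
Rounding difference +$1 on remainder applied to Andrade.
Totals: Tam $185 + $268 = $453; Marchetti $185 + $188 = $373; Andrade $185 + $279 = $464.

Tam: $453; Marchetti: $373; Andrade: $464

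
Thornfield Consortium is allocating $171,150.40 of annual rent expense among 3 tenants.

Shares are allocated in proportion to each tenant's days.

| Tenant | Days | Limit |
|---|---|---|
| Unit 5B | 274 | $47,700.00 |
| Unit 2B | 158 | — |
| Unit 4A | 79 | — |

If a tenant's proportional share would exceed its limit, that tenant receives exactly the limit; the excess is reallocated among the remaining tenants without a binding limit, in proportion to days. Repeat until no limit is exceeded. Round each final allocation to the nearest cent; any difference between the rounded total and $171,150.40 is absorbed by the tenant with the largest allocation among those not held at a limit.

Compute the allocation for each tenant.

Days total: 511.
Proportional shares (ignoring caps): Unit 5B 91,771.4474; Unit 2B 52,919.3018; Unit 4A 26,459.6509.
Cap binds for Unit 5B ($47,700.00); residual $123,450.40 reallocated over remaining days 237.
Remaining shares: Unit 2B 82,300.2667 → $82,300.27; Unit 4A 41,150.1333 → $41,150.13.

Unit 5B: $47,700.00 · Unit 2B: $82,300.27 · Unit 4A: $41,150.13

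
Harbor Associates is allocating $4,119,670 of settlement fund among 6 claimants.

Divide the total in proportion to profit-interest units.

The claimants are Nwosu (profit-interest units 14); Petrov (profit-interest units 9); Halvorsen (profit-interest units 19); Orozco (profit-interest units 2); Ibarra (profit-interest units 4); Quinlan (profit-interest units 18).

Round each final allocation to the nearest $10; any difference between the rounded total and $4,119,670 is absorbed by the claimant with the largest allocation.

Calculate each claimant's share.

Sum of profit-interest units: 66.
Raw shares: Nwosu 14/66 × $4,119,670 = 873,869.39; Petrov 9/66 × $4,119,670 = 561,773.18; Halvorsen 19/66 × $4,119,670 = 1,185,965.61; Orozco 2/66 × $4,119,670 = 124,838.48; Ibarra 4/66 × $4,119,670 = 249,676.97; Quinlan 18/66 × $4,119,670 = 1,123,546.36.
At nearest $10: Nwosu $873,870; Petrov $561,770; Halvorsen $1,185,970; Orozco $124,840; Ibarra $249,680; Quinlan $1,123,550. Sum = $4,119,680.
Difference $4,119,670 − $4,119,680 = −$10 applied to largest allocation (Halvorsen): Halvorsen becomes $1,185,960.

Nwosu: $873,870; Petrov: $561,770; Halvorsen: $1,185,960; Orozco: $124,840; Ibarra: $249,680; Quinlan: $1,123,550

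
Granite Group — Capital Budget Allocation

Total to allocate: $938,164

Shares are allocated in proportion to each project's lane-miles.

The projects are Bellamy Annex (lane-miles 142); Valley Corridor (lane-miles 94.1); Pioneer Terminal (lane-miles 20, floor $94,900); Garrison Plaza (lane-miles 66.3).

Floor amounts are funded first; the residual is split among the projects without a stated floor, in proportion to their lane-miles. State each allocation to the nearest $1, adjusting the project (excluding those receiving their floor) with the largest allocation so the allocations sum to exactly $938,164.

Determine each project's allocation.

Bellamy Annex: $395,977 · Valley Corridor: $262,405 · Pioneer Terminal: $94,900 · Garrison Plaza: $184,882

Fund the minimums — Pioneer Terminal $94,900. Remaining pool $843,264.
Remaining pool split over remaining lane-miles 302.4: Bellamy Annex 395,977.14 → $395,977; Valley Corridor 262,404.57 → $262,405; Garrison Plaza 184,882.29 → $184,882.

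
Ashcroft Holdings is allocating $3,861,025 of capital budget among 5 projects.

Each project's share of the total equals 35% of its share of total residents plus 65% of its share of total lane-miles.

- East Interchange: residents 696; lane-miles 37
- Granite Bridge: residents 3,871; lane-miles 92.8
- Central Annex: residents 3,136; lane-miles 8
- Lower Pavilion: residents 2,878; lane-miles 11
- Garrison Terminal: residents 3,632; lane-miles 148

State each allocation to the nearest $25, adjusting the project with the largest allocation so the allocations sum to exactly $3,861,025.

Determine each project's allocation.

East Interchange: $379,050 · Granite Bridge: $1,152,750 · Central Annex: $365,825 · Lower Pavilion: $366,650 · Garrison Terminal: $1,596,750

Residents total 14,213; lane-miles total 296.8.
Blended shares (35% residents + 65% lane-miles): East Interchange 0.0982; Granite Bridge 0.2986; Central Annex 0.0947; Lower Pavilion 0.0950; Garrison Terminal 0.4136.
Raw shares: East Interchange 379,037.74; Granite Bridge 1,152,744.55; Central Annex 365,813.94; Lower Pavilion 366,650.79; Garrison Terminal 1,596,777.99.
Rounded to nearest $25: East Interchange $379,050; Granite Bridge $1,152,750; Central Annex $365,825; Lower Pavilion $366,650; Garrison Terminal $1,596,775. Sum = $3,861,050.
Difference $3,861,025 − $3,861,050 = −$25 applied to largest allocation (Garrison Terminal): Garrison Terminal becomes $1,596,750.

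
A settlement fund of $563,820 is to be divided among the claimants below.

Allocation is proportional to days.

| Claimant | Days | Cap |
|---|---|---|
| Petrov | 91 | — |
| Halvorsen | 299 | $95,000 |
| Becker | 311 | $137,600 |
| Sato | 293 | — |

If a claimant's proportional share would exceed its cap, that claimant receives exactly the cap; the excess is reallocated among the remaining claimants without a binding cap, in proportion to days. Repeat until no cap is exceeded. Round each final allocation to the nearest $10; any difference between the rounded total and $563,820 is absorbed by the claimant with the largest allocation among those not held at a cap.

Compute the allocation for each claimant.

Petrov: $78,490 | Halvorsen: $95,000 | Becker: $137,600 | Sato: $252,730

Sum of days: 994.
Proportional shares (ignoring caps): Petrov 51,617.32; Halvorsen 169,599.78; Becker 176,406.46; Sato 166,196.44.
Cap binds for Halvorsen ($95,000), Becker ($137,600); residual $331,220 reallocated over remaining days 384.
Shares after redistribution: Petrov 78,492.24 → $78,490; Sato 252,727.76 → $252,730.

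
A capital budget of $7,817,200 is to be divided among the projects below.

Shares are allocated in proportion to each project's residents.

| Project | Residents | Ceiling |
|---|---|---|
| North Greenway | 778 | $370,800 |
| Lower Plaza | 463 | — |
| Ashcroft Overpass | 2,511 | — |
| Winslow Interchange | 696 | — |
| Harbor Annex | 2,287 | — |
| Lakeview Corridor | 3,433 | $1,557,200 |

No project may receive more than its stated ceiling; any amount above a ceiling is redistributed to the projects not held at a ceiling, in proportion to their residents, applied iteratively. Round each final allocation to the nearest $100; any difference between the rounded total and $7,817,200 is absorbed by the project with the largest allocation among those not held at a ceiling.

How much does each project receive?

North Greenway: $370,800 · Lower Plaza: $457,700 · Ashcroft Overpass: $2,482,400 · Winslow Interchange: $688,100 · Harbor Annex: $2,261,000 · Lakeview Corridor: $1,557,200

Total residents = 10,168.
Pro-rata shares before constraints: North Greenway 598,129.58; Lower Plaza 355,956.29; Ashcroft Overpass 1,930,467.07; Winslow Interchange 535,087.65; Harbor Annex 1,758,254.96; Lakeview Corridor 2,639,304.45.
Cap binds for North Greenway ($370,800), Lakeview Corridor ($1,557,200); remaining pool $5,889,200 reallocated over remaining residents 5,957.
Shares after redistribution: Lower Plaza 457,730.33 → $457,700; Ashcroft Overpass 2,482,420.88 → $2,482,400; Winslow Interchange 688,078.43 → $688,100; Harbor Annex 2,260,970.35 → $2,261,000.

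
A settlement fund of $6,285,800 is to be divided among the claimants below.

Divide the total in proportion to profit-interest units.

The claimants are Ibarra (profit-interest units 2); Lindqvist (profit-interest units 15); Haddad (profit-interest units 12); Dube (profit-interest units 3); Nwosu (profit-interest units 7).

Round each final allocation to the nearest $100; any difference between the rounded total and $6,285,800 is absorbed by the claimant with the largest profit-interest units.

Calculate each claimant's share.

Ibarra: $322,300 | Lindqvist: $2,417,700 | Haddad: $1,934,100 | Dube: $483,500 | Nwosu: $1,128,200

Combined profit-interest units = 39.
Proportional shares: Ibarra 2/39 × $6,285,800 = 322,348.72; Lindqvist 15/39 × $6,285,800 = 2,417,615.38; Haddad 12/39 × $6,285,800 = 1,934,092.31; Dube 3/39 × $6,285,800 = 483,523.08; Nwosu 7/39 × $6,285,800 = 1,128,220.51.
After rounding ($100): Ibarra $322,300; Lindqvist $2,417,600; Haddad $1,934,100; Dube $483,500; Nwosu $1,128,200. Sum = $6,285,700.
Difference $6,285,800 − $6,285,700 = +$100 applied to largest profit-interest units (Lindqvist): Lindqvist becomes $2,417,700.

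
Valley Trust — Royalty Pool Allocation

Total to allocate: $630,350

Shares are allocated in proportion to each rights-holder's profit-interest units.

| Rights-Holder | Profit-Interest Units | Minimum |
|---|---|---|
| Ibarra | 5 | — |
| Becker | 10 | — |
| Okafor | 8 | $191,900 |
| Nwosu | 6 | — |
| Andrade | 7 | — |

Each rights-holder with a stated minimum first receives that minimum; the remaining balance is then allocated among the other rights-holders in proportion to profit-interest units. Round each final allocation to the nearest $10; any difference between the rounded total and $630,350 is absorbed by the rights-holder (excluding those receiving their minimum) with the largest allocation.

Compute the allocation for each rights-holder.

Ibarra: $78,290; Becker: $156,600; Okafor: $191,900; Nwosu: $93,950; Andrade: $109,610

Guaranteed amounts: Okafor $191,900. Balance $438,450.
Balance split over remaining profit-interest units 28: Ibarra 78,294.64 → $78,290; Becker 156,589.29 → $156,590; Nwosu 93,953.57 → $93,950; Andrade 109,612.50 → $109,610.
Rounding difference +$10 applied to Becker → $156,600.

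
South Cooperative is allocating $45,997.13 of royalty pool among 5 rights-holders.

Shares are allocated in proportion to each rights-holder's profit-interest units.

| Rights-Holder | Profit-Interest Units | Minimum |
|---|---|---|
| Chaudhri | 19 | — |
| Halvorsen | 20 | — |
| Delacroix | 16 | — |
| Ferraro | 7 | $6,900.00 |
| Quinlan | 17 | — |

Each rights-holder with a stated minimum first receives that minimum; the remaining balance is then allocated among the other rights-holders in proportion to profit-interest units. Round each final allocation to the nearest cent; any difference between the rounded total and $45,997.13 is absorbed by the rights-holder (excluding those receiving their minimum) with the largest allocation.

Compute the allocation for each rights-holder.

Fund the minimums — Ferraro $6,900.00. Balance $39,097.13.
Balance split over remaining profit-interest units 72: Chaudhri 10,317.2982 → $10,317.30; Halvorsen 10,860.3139 → $10,860.31; Delacroix 8,688.2511 → $8,688.25; Quinlan 9,231.2668 → $9,231.27.

Chaudhri: $10,317.30 | Halvorsen: $10,860.31 | Delacroix: $8,688.25 | Ferraro: $6,900.00 | Quinlan: $9,231.27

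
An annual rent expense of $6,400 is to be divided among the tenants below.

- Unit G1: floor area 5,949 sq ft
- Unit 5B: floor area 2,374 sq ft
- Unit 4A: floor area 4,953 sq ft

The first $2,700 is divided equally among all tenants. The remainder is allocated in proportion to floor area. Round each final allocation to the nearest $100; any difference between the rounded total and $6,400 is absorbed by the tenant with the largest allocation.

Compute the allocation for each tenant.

Equal tier: $2,700 ÷ 3 = $900 apiece.
Remainder $3,700 by floor area (total 13,276): Unit G1 1,657.98 → $1,700; Unit 5B 661.63 → $700; Unit 4A 1,380.39 → $1,400.
Rounding difference −$100 on remainder applied to Unit G1.
Totals: Unit G1 $900 + $1,600 = $2,500; Unit 5B $900 + $700 = $1,600; Unit 4A $900 + $1,400 = $2,300.

Unit G1: $2,500; Unit 5B: $1,600; Unit 4A: $2,300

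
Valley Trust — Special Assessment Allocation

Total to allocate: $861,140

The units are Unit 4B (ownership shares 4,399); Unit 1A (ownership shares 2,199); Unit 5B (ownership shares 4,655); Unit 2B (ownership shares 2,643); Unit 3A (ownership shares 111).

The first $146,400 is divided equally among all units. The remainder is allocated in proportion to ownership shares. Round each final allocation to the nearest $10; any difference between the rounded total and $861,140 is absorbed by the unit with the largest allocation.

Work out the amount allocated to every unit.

Equal tier: $146,400 ÷ 5 = $29,280 apiece.
Remainder $714,740 by ownership shares (total 14,007): Unit 4B 224,469.28 → $224,470; Unit 1A 112,209.13 → $112,210; Unit 5B 237,532.28 → $237,530; Unit 2B 134,865.27 → $134,870; Unit 3A 5,664.04 → $5,660.
Totals: Unit 4B $29,280 + $224,470 = $253,750; Unit 1A $29,280 + $112,210 = $141,490; Unit 5B $29,280 + $237,530 = $266,810; Unit 2B $29,280 + $134,870 = $164,150; Unit 3A $29,280 + $5,660 = $34,940.

Unit 4B: $253,750 · Unit 1A: $141,490 · Unit 5B: $266,810 · Unit 2B: $164,150 · Unit 3A: $34,940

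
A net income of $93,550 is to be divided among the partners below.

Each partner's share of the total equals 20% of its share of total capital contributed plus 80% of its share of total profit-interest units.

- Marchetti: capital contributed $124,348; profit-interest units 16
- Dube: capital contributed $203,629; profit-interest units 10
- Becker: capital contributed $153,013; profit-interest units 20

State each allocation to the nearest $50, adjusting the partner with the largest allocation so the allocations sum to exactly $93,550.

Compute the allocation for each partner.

Totals — capital contributed 480,990, profit-interest units 46.
Combined weights (20% capital contributed + 80% profit-interest units): Marchetti 0.3300; Dube 0.2586; Becker 0.4115.
Raw shares: Marchetti 30,868.31; Dube 24,190.52; Becker 38,491.17.
After rounding ($50): Marchetti $30,850; Dube $24,200; Becker $38,500. Sum = $93,550.
Rounded total matches; no reconciliation needed.

Marchetti: $30,850 | Dube: $24,200 | Becker: $38,500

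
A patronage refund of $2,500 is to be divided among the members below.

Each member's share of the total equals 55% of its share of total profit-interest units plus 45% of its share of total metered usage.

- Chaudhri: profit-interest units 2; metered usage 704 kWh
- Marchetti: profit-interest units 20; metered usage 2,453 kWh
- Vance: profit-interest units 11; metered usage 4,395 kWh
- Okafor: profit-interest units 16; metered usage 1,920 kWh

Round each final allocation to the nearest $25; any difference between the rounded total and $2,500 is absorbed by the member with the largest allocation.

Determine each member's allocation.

Totals — profit-interest units 49, metered usage 9,472.
Combined weights (55% profit-interest units + 45% metered usage): Chaudhri 0.0559; Marchetti 0.3410; Vance 0.3323; Okafor 0.2708.
Pro-rata amounts: Chaudhri 139.74; Marchetti 852.57; Vance 830.67; Okafor 677.02.
After rounding ($25): Chaudhri $150; Marchetti $850; Vance $825; Okafor $675. Sum = $2,500.
Sum already equals the total — no adjustment.

Chaudhri: $150; Marchetti: $850; Vance: $825; Okafor: $675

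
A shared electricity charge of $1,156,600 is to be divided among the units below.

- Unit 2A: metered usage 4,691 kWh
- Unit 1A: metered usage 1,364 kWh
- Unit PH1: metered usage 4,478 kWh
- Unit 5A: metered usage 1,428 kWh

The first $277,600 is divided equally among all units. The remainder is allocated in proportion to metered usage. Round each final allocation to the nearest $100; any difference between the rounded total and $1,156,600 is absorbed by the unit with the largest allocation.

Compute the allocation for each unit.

Equal tier: $277,600 ÷ 4 = $69,400 apiece.
Remainder $879,000 by metered usage (total 11,961): Unit 2A 344,736.14 → $344,700; Unit 1A 100,238.78 → $100,200; Unit PH1 329,083.02 → $329,100; Unit 5A 104,942.06 → $104,900.
Rounding difference +$100 on remainder applied to Unit 2A.
Totals: Unit 2A $69,400 + $344,800 = $414,200; Unit 1A $69,400 + $100,200 = $169,600; Unit PH1 $69,400 + $329,100 = $398,500; Unit 5A $69,400 + $104,900 = $174,300.

Unit 2A: $414,200; Unit 1A: $169,600; Unit PH1: $398,500; Unit 5A: $174,300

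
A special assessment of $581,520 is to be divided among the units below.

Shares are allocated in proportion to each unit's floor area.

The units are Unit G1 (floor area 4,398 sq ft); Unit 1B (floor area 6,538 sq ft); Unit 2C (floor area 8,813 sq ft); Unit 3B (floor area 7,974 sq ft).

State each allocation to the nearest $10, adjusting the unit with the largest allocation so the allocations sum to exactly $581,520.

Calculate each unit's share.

Floor area total: 27,723.
Raw shares: Unit G1 4,398/27,723 × $581,520 = 92,252.82; Unit 1B 6,538/27,723 × $581,520 = 137,141.64; Unit 2C 8,813/27,723 × $581,520 = 184,862.24; Unit 3B 7,974/27,723 × $581,520 = 167,263.30.
Rounded to nearest $10: Unit G1 $92,250; Unit 1B $137,140; Unit 2C $184,860; Unit 3B $167,260. Sum = $581,510.
Difference $581,520 − $581,510 = +$10 applied to largest allocation (Unit 2C): Unit 2C becomes $184,870.

Unit G1: $92,250 | Unit 1B: $137,140 | Unit 2C: $184,870 | Unit 3B: $167,260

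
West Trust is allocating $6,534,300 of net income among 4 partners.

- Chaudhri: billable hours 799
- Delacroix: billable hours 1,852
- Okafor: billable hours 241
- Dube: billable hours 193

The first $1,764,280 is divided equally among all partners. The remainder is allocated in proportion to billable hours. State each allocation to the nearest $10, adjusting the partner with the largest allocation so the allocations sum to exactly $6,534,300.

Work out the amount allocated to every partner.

First tranche $1,764,280 split equally: $441,070 each.
Remainder $4,770,020 by billable hours (total 3,085): Chaudhri 1,235,411.99 → $1,235,410; Delacroix 2,863,558.20 → $2,863,560; Okafor 372,633.65 → $372,630; Dube 298,416.16 → $298,420.
Totals: Chaudhri $441,070 + $1,235,410 = $1,676,480; Delacroix $441,070 + $2,863,560 = $3,304,630; Okafor $441,070 + $372,630 = $813,700; Dube $441,070 + $298,420 = $739,490.

Chaudhri: $1,676,480 · Delacroix: $3,304,630 · Okafor: $813,700 · Dube: $739,490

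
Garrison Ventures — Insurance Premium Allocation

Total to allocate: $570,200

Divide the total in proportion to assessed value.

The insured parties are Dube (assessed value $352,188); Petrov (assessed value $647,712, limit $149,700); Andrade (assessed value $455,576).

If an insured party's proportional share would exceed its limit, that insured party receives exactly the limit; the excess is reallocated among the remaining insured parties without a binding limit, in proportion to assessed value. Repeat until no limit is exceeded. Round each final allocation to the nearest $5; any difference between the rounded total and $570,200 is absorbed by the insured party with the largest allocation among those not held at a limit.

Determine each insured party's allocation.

Total assessed value = 1,455,476.
Proportional shares (ignoring caps): Dube 137,973.83; Petrov 253,748.86; Andrade 178,477.31.
Held at cap: Petrov ($149,700); residual $420,500 reallocated over remaining assessed value 807,764.
Shares after redistribution: Dube 183,339.51 → $183,340; Andrade 237,160.49 → $237,160.

Dube: $183,340; Petrov: $149,700; Andrade: $237,160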